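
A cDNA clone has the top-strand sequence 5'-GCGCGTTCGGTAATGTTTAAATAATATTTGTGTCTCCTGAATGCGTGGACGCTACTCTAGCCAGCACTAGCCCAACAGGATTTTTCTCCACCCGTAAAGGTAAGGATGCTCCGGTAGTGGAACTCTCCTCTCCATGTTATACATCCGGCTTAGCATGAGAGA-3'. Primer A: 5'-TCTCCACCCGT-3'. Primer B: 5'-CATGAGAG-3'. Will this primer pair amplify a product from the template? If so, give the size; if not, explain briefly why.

No product — both primers anneal to the same strand and extend in the same direction.

Primer A (TCTCCACCCGT) matches the top strand at positions 85–95 (3' end points downstream).
Primer B (CATGAGAG) also matches the top strand directly, at positions 154–161 — its reverse complement CTCTCATG is not present.
Both primers anneal to the bottom strand with 3' ends pointing the same way, so neither can prime synthesis back toward the other.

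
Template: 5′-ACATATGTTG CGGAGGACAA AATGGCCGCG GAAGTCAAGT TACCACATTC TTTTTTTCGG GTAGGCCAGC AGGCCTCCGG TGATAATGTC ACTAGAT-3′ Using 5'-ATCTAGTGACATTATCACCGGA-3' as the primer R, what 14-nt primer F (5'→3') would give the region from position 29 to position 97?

The reverse primer's reverse complement TCCGGTGATAATGTCACTAGAT matches the template at positions 76–97; the product starts at position 29.
The forward primer is identical to the top strand over positions 29–42: CGGAAGTCAAGTTA.

5'-CGGAAGTCAAGTTA-3'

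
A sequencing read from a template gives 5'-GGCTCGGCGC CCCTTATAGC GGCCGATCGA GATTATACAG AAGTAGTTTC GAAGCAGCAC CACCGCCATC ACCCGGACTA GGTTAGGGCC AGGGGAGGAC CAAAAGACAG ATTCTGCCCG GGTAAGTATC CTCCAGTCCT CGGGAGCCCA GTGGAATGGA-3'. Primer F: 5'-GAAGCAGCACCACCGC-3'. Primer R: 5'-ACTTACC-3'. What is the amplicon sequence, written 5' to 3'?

5'-GAAGCAGCACCACCGCCATCACCCGGACTAGGTTAGGGCCAGGGGAGGACCAAAAGACAGATTCTGCCCGGGTAAGT-3'

Scanning the template, GAAGCAGCACCACCGC occurs at positions 51–66; this primer anneals to the bottom strand there with its 3' end pointing downstream.
The reverse primer's reverse complement is GGTAAGT, which matches the template at positions 121–127.
The product is the template from position 51 through 127 (77 bp).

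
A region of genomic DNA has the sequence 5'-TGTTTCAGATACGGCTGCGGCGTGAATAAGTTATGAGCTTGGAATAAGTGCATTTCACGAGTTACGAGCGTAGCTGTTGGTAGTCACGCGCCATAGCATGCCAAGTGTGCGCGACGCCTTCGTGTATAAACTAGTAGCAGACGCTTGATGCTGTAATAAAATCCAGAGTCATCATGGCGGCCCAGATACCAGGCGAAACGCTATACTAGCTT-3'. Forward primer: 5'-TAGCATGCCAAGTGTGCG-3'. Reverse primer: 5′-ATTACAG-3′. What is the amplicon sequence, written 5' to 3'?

Forward primer TAGCATGCCAAGTGTGCG is found on the top strand at positions 94–111.
Reverse complement of the reverse primer: CTGTAAT. This occurs on the top strand at positions 151–157.
The product is the template from position 94 through 157 (64 bp).

5'-TAGCATGCCAAGTGTGCGCGACGCCTTCGTGTATAAACTAGTAGCAGACGCTTGATGCTGTAAT-3'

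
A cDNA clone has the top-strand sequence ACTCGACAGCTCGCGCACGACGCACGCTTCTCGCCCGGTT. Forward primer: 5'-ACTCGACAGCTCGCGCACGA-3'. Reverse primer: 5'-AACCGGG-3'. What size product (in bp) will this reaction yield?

40 bp

Scanning the template, ACTCGACAGCTCGCGCACGA occurs at positions 1–20; this primer anneals to the bottom strand there with its 3' end pointing downstream.
Taking the reverse complement of AACCGGG gives CCCGGTT, found at positions 34–40 on the template; the primer anneals here to the top strand with its 3' end pointing upstream.
Product length = (reverse-primer end) − (forward-primer start) + 1 = 40 − 1 + 1 = 40 bp.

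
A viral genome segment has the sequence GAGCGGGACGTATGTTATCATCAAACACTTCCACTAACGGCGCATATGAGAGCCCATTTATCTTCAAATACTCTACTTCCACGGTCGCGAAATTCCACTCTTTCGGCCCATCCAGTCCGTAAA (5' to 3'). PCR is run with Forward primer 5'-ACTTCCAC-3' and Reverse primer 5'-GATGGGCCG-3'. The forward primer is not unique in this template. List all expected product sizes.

86 bp, 38 bp

The forward primer ACTTCCAC matches the top strand at positions 27–34, 75–82.
The reverse primer's reverse complement is CGGCCCATC, matching at positions 104–112.
Each forward site pairs with the reverse site to give a product ending at position 112: sizes 86, 38 bp.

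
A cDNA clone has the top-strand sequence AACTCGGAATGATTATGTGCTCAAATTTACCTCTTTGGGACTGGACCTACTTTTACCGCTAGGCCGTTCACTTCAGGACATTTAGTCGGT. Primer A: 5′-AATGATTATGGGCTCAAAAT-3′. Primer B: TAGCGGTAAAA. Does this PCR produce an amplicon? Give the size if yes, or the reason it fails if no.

Primer A (AATGATTATGGGCTCAAAAT) does not match the top strand, and its reverse complement ATTTTGAGCCCATAATCATT does not match either.
With no annealing site for primer A, no amplification occurs.

No product — primer A has no binding site in the template.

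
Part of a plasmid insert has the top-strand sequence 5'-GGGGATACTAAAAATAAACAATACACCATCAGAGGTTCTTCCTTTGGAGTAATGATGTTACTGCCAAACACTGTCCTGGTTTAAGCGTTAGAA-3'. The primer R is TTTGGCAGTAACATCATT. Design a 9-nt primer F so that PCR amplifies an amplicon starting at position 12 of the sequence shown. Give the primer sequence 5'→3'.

5'-AAATAAACA-3'

The reverse primer's reverse complement AATGATGTTACTGCCAAA matches the template at positions 51–68; the product starts at position 12.
The forward primer is identical to the top strand over positions 12–20: AAATAAACA.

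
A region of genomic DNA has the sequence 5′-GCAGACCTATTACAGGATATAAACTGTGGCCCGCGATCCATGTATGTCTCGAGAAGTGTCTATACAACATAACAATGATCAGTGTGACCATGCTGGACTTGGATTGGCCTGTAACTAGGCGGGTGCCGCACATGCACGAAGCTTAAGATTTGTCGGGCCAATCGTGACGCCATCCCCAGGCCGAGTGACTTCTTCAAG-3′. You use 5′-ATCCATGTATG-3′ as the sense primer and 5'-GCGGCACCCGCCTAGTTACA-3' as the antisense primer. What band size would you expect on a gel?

94 bp

Forward primer ATCCATGTATG is found on the top strand at positions 36–46.
Reverse complement of the reverse primer: TGTAACTAGGCGGGTGCCGC. This occurs on the top strand at positions 110–129.
Amplicon spans positions 36–129: 94 bp.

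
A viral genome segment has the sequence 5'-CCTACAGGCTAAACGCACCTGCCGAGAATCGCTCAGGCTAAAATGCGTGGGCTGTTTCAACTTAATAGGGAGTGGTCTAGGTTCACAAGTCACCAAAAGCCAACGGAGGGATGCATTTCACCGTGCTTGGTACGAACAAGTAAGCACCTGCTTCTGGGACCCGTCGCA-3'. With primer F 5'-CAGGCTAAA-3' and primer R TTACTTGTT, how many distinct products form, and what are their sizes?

The forward primer CAGGCTAAA matches the top strand at positions 5–13, 34–42.
The reverse primer's reverse complement is AACAAGTAA, matching at positions 135–143.
Each forward site pairs with the reverse site to give a product ending at position 143: sizes 139, 110 bp.

Two products: 139 bp, 110 bp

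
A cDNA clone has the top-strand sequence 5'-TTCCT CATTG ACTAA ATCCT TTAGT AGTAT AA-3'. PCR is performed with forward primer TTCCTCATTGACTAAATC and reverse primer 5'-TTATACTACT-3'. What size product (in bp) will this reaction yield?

Forward primer TTCCTCATTGACTAAATC is found on the top strand at positions 1–18.
The reverse primer's reverse complement is AGTAGTATAA, which matches the template at positions 23–32.
Product length = (reverse-primer end) − (forward-primer start) + 1 = 32 − 1 + 1 = 32 bp.

32 bp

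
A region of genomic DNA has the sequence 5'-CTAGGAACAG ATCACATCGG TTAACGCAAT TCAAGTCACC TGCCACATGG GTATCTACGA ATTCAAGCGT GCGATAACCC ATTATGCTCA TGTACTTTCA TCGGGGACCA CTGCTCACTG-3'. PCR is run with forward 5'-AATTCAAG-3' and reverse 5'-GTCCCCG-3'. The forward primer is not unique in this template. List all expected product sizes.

81 bp, 49 bp

The forward primer AATTCAAG matches the top strand at positions 28–35, 60–67.
The reverse primer's reverse complement is CGGGGAC, matching at positions 102–108.
Each forward site pairs with the reverse site to give a product ending at position 108: sizes 81, 49 bp.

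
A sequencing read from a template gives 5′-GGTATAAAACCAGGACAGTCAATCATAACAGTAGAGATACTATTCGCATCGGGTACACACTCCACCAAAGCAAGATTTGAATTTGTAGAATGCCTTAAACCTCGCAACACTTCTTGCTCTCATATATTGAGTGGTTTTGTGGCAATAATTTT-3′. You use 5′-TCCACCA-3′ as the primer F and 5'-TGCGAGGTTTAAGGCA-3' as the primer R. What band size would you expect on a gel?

The forward primer matches the template at positions 61–67.
Taking the reverse complement of TGCGAGGTTTAAGGCA gives TGCCTTAAACCTCGCA, found at positions 91–106 on the template; the primer anneals here to the top strand with its 3' end pointing upstream.
Amplicon spans positions 61–106: 46 bp.

46 bp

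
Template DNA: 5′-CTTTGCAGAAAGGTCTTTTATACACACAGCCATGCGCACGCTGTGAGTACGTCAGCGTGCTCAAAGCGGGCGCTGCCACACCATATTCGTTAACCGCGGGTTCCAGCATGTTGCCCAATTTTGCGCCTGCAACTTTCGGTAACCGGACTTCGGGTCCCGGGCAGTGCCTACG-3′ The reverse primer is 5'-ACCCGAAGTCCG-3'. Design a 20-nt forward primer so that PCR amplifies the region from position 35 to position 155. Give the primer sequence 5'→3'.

The reverse primer's reverse complement CGGACTTCGGGT matches the template at positions 144–155; the product starts at position 35.
The forward primer is identical to the top strand over positions 35–54: CGCACGCTGTGAGTACGTCA.

5'-CGCACGCTGTGAGTACGTCA-3'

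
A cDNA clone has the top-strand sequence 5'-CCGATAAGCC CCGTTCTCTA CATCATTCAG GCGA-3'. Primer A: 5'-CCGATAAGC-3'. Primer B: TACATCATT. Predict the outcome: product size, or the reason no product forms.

Primer A (CCGATAAGC) matches the top strand at positions 1–9 (3' end points downstream).
Primer B (TACATCATT) also matches the top strand directly, at positions 19–27 — its reverse complement AATGATGTA is not present.
Both primers anneal to the bottom strand with 3' ends pointing the same way, so neither can prime synthesis back toward the other.

No product — both primers anneal to the same strand and extend in the same direction.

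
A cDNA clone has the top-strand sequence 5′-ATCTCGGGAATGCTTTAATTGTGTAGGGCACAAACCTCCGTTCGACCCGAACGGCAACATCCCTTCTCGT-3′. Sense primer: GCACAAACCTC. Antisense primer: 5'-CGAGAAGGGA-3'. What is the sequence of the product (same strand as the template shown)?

5'-GCACAAACCTCCGTTCGACCCGAACGGCAACATCCCTTCTCG-3'

Scanning the template, GCACAAACCTC occurs at positions 28–38; this primer anneals to the bottom strand there with its 3' end pointing downstream.
Taking the reverse complement of CGAGAAGGGA gives TCCCTTCTCG, found at positions 60–69 on the template; the primer anneals here to the top strand with its 3' end pointing upstream.
The product is the template from position 28 through 69 (42 bp).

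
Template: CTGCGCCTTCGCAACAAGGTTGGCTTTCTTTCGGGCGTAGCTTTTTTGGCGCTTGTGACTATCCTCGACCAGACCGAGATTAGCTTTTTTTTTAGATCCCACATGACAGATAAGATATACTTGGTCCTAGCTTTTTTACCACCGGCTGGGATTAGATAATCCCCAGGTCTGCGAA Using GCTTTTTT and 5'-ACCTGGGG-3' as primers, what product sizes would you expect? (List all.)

129 bp, 86 bp, 39 bp

The forward primer GCTTTTTT matches the top strand at positions 40–47, 83–90, 130–137.
The reverse primer's reverse complement is CCCCAGGT, matching at positions 161–168.
Each forward site pairs with the reverse site to give a product ending at position 168: sizes 129, 86, 39 bp.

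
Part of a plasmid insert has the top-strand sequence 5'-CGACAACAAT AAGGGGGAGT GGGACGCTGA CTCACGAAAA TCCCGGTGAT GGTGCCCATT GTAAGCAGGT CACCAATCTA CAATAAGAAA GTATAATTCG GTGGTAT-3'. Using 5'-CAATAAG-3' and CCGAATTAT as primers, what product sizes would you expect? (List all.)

95 bp, 21 bp

The forward primer CAATAAG matches the top strand at positions 7–13, 81–87.
The reverse primer's reverse complement is ATAATTCGG, matching at positions 93–101.
Each forward site pairs with the reverse site to give a product ending at position 101: sizes 95, 21 bp.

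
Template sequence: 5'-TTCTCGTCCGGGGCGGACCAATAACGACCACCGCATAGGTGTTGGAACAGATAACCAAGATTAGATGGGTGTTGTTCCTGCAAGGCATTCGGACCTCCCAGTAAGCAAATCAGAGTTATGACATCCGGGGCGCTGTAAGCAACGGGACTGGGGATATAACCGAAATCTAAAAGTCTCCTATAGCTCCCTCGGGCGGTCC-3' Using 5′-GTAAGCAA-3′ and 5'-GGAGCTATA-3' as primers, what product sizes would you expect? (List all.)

87 bp, 53 bp

The forward primer GTAAGCAA matches the top strand at positions 101–108, 135–142.
The reverse primer's reverse complement is TATAGCTCC, matching at positions 179–187.
Each forward site pairs with the reverse site to give a product ending at position 187: sizes 87, 53 bp.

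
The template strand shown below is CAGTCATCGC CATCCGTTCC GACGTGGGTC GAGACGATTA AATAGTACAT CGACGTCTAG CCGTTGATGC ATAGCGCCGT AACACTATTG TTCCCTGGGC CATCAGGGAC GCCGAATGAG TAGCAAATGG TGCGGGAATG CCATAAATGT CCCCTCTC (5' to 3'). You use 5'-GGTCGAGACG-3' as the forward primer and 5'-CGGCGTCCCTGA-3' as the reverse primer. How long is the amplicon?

88 bp

Forward primer GGTCGAGACG is found on the top strand at positions 27–36.
The reverse primer's reverse complement is TCAGGGACGCCG, which matches the template at positions 103–114.
Amplicon spans positions 27–114: 88 bp.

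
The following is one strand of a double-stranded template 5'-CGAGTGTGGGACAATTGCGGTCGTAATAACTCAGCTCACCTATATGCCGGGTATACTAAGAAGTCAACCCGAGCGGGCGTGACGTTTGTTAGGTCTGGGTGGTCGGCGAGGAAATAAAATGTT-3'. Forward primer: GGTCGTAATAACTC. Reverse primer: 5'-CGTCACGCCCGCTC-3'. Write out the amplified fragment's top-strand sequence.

5'-GGTCGTAATAACTCAGCTCACCTATATGCCGGGTATACTAAGAAGTCAACCCGAGCGGGCGTGACG-3'

Scanning the template, GGTCGTAATAACTC occurs at positions 19–32; this primer anneals to the bottom strand there with its 3' end pointing downstream.
Reverse complement of the reverse primer: GAGCGGGCGTGACG. This occurs on the top strand at positions 71–84.
The product is the template from position 19 through 84 (66 bp).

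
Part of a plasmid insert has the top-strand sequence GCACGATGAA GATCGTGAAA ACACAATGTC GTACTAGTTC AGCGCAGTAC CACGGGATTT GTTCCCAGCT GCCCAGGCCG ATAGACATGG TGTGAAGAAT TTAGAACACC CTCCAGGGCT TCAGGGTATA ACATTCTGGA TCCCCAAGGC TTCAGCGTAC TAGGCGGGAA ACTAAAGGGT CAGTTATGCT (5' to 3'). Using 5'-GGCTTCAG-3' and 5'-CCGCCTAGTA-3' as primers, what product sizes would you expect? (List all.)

The forward primer GGCTTCAG matches the top strand at positions 117–124, 148–155.
The reverse primer's reverse complement is TACTAGGCGG, matching at positions 158–167.
Each forward site pairs with the reverse site to give a product ending at position 167: sizes 51, 20 bp.

51 bp, 20 bp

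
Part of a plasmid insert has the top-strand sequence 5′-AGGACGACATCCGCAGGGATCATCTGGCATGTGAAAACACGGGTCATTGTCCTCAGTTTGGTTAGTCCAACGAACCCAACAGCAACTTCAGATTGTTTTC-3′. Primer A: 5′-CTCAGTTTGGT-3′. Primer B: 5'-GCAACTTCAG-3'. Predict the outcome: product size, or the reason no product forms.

Primer A (CTCAGTTTGGT) matches the top strand at positions 52–62 (3' end points downstream).
Primer B (GCAACTTCAG) also matches the top strand directly, at positions 82–91 — its reverse complement CTGAAGTTGC is not present.
Both primers anneal to the bottom strand with 3' ends pointing the same way, so neither can prime synthesis back toward the other.

No product — both primers anneal to the same strand and extend in the same direction.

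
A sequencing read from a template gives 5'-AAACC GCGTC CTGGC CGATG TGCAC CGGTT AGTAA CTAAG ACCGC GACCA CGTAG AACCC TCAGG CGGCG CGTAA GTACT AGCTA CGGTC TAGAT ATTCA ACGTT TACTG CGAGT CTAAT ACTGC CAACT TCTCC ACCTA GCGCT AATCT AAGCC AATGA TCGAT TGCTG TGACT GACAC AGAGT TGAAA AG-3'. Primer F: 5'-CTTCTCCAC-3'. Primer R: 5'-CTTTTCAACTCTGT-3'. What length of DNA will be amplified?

64 bp

Forward primer CTTCTCCAC is found on the top strand at positions 129–137.
Reverse complement of the reverse primer: ACAGAGTTGAAAAG. This occurs on the top strand at positions 179–192.
Product length = (reverse-primer end) − (forward-primer start) + 1 = 192 − 129 + 1 = 64 bp.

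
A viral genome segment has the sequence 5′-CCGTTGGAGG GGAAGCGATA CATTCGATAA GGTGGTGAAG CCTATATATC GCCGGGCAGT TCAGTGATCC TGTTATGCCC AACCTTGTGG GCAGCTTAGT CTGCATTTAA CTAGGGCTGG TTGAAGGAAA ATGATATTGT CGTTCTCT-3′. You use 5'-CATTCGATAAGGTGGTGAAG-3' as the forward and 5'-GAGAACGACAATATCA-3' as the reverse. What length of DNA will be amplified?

127 bp

The forward primer matches the template at positions 21–40.
Taking the reverse complement of GAGAACGACAATATCA gives TGATATTGTCGTTCTC, found at positions 132–147 on the template; the primer anneals here to the top strand with its 3' end pointing upstream.
Product length = (reverse-primer end) − (forward-primer start) + 1 = 147 − 21 + 1 = 127 bp.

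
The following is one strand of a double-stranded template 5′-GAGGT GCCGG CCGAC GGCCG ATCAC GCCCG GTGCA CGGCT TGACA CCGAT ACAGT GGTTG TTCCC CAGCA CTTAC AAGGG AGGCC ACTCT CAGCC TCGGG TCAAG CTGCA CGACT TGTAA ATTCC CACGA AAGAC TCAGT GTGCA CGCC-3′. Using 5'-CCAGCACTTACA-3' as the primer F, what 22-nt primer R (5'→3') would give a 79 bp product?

5'-CACACTGAGTCTTTCGTGGGAA-3'

The forward primer binds at positions 65–76, so a 79 bp product ends at position 65 + 79 − 1 = 143.
The reverse primer anneals to the top strand over positions 122–143, i.e. to TTCCCACGAAAGACTCAGTGTG.
Its sequence written 5'→3' is the reverse complement: CACACTGAGTCTTTCGTGGGAA.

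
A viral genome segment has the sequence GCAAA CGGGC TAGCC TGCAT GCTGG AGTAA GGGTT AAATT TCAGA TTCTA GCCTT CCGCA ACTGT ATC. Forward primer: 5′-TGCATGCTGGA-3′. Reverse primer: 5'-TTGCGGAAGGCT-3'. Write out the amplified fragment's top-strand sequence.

Forward primer TGCATGCTGGA is found on the top strand at positions 16–26.
The reverse primer's reverse complement is AGCCTTCCGCAA, which matches the template at positions 50–61.
The product is the template from position 16 through 61 (46 bp).

5'-TGCATGCTGGAGTAAGGGTTAAATTTCAGATTCTAGCCTTCCGCAA-3'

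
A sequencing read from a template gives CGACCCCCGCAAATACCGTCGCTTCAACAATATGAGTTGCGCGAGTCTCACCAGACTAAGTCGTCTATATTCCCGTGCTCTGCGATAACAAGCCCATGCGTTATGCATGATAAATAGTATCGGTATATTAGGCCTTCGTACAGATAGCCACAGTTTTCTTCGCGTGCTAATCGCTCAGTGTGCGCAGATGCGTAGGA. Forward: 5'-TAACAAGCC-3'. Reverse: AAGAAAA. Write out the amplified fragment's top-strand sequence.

Forward primer TAACAAGCC is found on the top strand at positions 86–94.
Reverse complement of the reverse primer: TTTTCTT. This occurs on the top strand at positions 154–160.
The product is the template from position 86 through 160 (75 bp).

5'-TAACAAGCCCATGCGTTATGCATGATAAATAGTATCGGTATATTAGGCCTTCGTACAGATAGCCACAGTTTTCTT-3'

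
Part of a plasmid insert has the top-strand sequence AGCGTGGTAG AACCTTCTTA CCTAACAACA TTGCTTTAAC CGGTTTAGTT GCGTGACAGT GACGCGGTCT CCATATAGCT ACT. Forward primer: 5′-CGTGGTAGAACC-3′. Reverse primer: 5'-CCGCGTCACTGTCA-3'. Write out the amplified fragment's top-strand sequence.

5'-CGTGGTAGAACCTTCTTACCTAACAACATTGCTTTAACCGGTTTAGTTGCGTGACAGTGACGCGG-3'

Scanning the template, CGTGGTAGAACC occurs at positions 3–14; this primer anneals to the bottom strand there with its 3' end pointing downstream.
Taking the reverse complement of CCGCGTCACTGTCA gives TGACAGTGACGCGG, found at positions 54–67 on the template; the primer anneals here to the top strand with its 3' end pointing upstream.
The product is the template from position 3 through 67 (65 bp).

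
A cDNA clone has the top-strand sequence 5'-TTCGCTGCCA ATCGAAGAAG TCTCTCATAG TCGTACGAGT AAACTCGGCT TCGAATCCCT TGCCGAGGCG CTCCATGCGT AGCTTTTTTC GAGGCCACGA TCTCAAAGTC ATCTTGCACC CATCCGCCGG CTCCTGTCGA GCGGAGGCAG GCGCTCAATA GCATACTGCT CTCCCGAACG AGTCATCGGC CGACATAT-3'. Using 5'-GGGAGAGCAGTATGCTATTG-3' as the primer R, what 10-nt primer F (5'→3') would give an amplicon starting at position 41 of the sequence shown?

The reverse primer's reverse complement CAATAGCATACTGCTCTCCC matches the template at positions 156–175; the product starts at position 41.
The forward primer is identical to the top strand over positions 41–50: AAACTCGGCT.

5'-AAACTCGGCT-3'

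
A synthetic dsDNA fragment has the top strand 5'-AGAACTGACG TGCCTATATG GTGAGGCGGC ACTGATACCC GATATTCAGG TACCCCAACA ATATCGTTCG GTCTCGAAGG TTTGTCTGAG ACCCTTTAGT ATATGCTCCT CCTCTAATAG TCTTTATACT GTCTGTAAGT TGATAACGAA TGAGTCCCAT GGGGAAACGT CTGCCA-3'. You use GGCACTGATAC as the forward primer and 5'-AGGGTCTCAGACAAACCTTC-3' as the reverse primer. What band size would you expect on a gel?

Forward primer GGCACTGATAC is found on the top strand at positions 28–38.
Taking the reverse complement of AGGGTCTCAGACAAACCTTC gives GAAGGTTTGTCTGAGACCCT, found at positions 76–95 on the template; the primer anneals here to the top strand with its 3' end pointing upstream.
The product runs from position 28 to position 95, so its length is 95 − 28 + 1 = 68 bp.

68 bp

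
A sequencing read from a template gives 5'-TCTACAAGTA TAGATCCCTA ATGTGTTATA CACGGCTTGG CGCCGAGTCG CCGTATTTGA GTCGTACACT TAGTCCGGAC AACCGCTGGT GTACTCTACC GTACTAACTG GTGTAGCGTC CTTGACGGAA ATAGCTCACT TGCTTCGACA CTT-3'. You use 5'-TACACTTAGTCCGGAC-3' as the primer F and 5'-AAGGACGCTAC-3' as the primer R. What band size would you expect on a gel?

59 bp

The forward primer matches the template at positions 65–80.
Taking the reverse complement of AAGGACGCTAC gives GTAGCGTCCTT, found at positions 113–123 on the template; the primer anneals here to the top strand with its 3' end pointing upstream.
The product runs from position 65 to position 123, so its length is 123 − 65 + 1 = 59 bp.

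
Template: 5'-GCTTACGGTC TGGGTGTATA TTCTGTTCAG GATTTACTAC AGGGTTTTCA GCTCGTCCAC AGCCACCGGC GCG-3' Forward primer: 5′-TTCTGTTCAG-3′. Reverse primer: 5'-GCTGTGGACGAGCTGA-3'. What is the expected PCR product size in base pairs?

43 bp

Forward primer TTCTGTTCAG is found on the top strand at positions 21–30.
The reverse primer's reverse complement is TCAGCTCGTCCACAGC, which matches the template at positions 48–63.
Amplicon spans positions 21–63: 43 bp.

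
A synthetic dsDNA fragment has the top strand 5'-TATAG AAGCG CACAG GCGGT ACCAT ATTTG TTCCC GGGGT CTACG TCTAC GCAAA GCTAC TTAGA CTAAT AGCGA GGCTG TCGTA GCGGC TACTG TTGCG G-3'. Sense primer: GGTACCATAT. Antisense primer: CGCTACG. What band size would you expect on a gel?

Forward primer GGTACCATAT is found on the top strand at positions 18–27.
The reverse primer's reverse complement is CGTAGCG, which matches the template at positions 82–88.
Product length = (reverse-primer end) − (forward-primer start) + 1 = 88 − 18 + 1 = 71 bp.

71 bp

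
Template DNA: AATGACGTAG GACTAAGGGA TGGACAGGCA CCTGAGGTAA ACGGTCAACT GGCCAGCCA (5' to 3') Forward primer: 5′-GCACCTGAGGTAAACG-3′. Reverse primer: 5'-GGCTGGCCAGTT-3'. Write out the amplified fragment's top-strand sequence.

Forward primer GCACCTGAGGTAAACG is found on the top strand at positions 28–43.
Taking the reverse complement of GGCTGGCCAGTT gives AACTGGCCAGCC, found at positions 47–58 on the template; the primer anneals here to the top strand with its 3' end pointing upstream.
The product is the template from position 28 through 58 (31 bp).

5'-GCACCTGAGGTAAACGGTCAACTGGCCAGCC-3'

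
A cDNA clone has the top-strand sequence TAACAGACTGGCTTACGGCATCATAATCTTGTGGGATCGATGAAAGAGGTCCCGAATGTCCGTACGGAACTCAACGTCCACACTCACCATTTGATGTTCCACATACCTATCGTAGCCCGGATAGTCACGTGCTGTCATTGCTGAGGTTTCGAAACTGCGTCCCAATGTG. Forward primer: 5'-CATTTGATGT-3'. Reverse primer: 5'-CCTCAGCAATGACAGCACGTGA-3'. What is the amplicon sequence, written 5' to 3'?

Scanning the template, CATTTGATGT occurs at positions 88–97; this primer anneals to the bottom strand there with its 3' end pointing downstream.
Taking the reverse complement of CCTCAGCAATGACAGCACGTGA gives TCACGTGCTGTCATTGCTGAGG, found at positions 125–146 on the template; the primer anneals here to the top strand with its 3' end pointing upstream.
The product is the template from position 88 through 146 (59 bp).

5'-CATTTGATGTTCCACATACCTATCGTAGCCCGGATAGTCACGTGCTGTCATTGCTGAGG-3'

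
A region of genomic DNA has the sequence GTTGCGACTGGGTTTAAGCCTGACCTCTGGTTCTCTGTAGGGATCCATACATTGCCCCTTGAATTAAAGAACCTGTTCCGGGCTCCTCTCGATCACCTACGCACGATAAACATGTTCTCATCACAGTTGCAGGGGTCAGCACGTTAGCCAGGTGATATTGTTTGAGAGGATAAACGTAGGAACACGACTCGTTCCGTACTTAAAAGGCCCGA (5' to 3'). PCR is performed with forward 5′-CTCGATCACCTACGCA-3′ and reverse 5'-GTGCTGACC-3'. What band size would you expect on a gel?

Scanning the template, CTCGATCACCTACGCA occurs at positions 88–103; this primer anneals to the bottom strand there with its 3' end pointing downstream.
Taking the reverse complement of GTGCTGACC gives GGTCAGCAC, found at positions 134–142 on the template; the primer anneals here to the top strand with its 3' end pointing upstream.
Product length = (reverse-primer end) − (forward-primer start) + 1 = 142 − 88 + 1 = 55 bp.

55 bp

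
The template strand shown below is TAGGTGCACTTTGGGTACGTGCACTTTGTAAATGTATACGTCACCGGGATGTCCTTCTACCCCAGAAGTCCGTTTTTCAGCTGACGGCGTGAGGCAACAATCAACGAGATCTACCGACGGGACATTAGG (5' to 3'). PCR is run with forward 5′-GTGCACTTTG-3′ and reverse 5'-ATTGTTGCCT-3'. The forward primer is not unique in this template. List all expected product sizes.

The forward primer GTGCACTTTG matches the top strand at positions 4–13, 19–28.
The reverse primer's reverse complement is AGGCAACAAT, matching at positions 92–101.
Each forward site pairs with the reverse site to give a product ending at position 101: sizes 98, 83 bp.

98 bp, 83 bp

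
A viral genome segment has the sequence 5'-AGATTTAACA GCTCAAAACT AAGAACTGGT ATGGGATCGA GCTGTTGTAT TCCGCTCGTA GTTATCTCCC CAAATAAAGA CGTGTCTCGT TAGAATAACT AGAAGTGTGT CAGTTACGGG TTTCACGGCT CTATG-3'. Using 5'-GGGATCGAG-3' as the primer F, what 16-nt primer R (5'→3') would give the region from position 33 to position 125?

The product's 3' end on the top strand is position 125.
The reverse primer anneals to the top strand over positions 110–125, i.e. to TCAGTTACGGGTTTCA.
Its sequence written 5'→3' is the reverse complement: TGAAACCCGTAACTGA.

5'-TGAAACCCGTAACTGA-3'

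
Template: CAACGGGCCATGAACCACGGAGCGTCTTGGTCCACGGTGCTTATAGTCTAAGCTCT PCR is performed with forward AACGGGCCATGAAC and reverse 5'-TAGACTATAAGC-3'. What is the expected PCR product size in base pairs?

49 bp

The forward primer matches the template at positions 2–15.
Reverse complement of the reverse primer: GCTTATAGTCTA. This occurs on the top strand at positions 39–50.
Product length = (reverse-primer end) − (forward-primer start) + 1 = 50 − 2 + 1 = 49 bp.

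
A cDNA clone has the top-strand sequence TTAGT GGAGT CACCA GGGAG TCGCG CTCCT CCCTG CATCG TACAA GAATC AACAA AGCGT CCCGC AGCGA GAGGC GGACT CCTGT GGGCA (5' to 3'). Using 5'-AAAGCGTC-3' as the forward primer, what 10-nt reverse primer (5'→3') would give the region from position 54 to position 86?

The product's 3' end on the top strand is position 86.
The reverse primer anneals to the top strand over positions 77–86, i.e. to GACTCCTGTG.
Its sequence written 5'→3' is the reverse complement: CACAGGAGTC.

5'-CACAGGAGTC-3'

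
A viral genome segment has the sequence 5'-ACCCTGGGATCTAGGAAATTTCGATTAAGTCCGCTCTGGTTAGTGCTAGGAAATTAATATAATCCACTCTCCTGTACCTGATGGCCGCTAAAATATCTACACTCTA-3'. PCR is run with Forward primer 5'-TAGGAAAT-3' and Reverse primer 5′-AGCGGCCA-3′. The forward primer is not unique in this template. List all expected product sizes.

The forward primer TAGGAAAT matches the top strand at positions 12–19, 47–54.
The reverse primer's reverse complement is TGGCCGCT, matching at positions 82–89.
Each forward site pairs with the reverse site to give a product ending at position 89: sizes 78, 43 bp.

78 bp, 43 bp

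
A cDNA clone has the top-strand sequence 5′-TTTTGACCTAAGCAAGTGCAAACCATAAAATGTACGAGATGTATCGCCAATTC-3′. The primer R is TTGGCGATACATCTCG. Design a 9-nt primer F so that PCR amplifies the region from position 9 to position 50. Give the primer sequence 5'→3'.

5'-TAAGCAAGT-3'

The reverse primer's reverse complement CGAGATGTATCGCCAA matches the template at positions 35–50; the product starts at position 9.
The forward primer is identical to the top strand over positions 9–17: TAAGCAAGT.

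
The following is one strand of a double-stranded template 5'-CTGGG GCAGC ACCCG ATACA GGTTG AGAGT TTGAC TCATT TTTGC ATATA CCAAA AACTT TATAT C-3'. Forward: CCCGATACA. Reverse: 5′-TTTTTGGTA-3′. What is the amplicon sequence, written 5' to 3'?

The forward primer matches the template at positions 12–20.
Reverse complement of the reverse primer: TACCAAAAA. This occurs on the top strand at positions 49–57.
The product is the template from position 12 through 57 (46 bp).

5'-CCCGATACAGGTTGAGAGTTTGACTCATTTTTGCATATACCAAAAA-3'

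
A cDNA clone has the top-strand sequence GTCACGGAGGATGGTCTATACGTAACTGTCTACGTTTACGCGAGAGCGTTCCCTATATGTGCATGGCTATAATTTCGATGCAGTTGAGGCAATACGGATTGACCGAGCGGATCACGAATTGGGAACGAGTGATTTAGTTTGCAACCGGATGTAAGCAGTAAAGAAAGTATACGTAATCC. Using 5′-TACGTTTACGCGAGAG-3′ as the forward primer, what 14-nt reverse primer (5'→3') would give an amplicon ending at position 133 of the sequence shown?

5'-ATCACTCGTTCCCA-3'

The forward primer binds at positions 31–46; the product's 3' end on the top strand is position 133.
The reverse primer anneals to the top strand over positions 120–133, i.e. to TGGGAACGAGTGAT.
Its sequence written 5'→3' is the reverse complement: ATCACTCGTTCCCA.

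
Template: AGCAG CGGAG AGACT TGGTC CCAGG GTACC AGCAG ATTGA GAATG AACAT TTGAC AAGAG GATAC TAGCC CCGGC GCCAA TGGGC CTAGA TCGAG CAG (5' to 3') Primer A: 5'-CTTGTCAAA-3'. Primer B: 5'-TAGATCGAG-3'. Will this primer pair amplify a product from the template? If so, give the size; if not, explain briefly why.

Primer A (CTTGTCAAA) has reverse complement TTTGACAAG, which matches the top strand at positions 50–58; primer A anneals to the top strand there with its 3' end pointing upstream toward position 50.
Primer B (TAGATCGAG) matches the top strand directly at positions 87–95; it anneals to the bottom strand with its 3' end pointing downstream toward position 95.
The 3' ends diverge (primer A extends toward position 1, primer B toward position 98), so the primers never converge on a shared product.

No product — the primers' 3' ends point away from each other.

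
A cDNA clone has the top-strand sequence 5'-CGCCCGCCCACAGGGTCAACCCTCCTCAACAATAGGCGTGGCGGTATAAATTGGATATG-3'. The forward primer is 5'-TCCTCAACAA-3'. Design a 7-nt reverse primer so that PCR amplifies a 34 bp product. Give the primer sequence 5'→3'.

5'-ATCCAAT-3'

The forward primer binds at positions 23–32, so a 34 bp product ends at position 23 + 34 − 1 = 56.
The reverse primer anneals to the top strand over positions 50–56, i.e. to ATTGGAT.
Its sequence written 5'→3' is the reverse complement: ATCCAAT.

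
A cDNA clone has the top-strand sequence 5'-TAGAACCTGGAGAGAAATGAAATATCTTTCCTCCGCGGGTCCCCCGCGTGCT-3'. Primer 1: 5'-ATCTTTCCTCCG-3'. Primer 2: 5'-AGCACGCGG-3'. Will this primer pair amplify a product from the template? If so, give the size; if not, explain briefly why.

Primer 1 (ATCTTTCCTCCG) matches the top strand at positions 24–35; it acts as a forward primer.
Primer 2's reverse complement is CCGCGTGCT, matching the top strand at positions 44–52; it acts as a reverse primer.
The 3' ends face each other across positions 24–52, giving a 29 bp product.

Yes — a 29 bp product.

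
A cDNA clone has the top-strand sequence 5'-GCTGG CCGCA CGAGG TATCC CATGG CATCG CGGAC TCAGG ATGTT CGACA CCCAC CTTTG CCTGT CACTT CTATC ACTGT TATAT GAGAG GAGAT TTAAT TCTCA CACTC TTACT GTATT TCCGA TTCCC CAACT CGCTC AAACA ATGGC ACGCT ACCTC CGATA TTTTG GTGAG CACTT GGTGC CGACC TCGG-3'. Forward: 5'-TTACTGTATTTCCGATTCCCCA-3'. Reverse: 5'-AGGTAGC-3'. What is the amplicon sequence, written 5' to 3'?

Scanning the template, TTACTGTATTTCCGATTCCCCA occurs at positions 111–132; this primer anneals to the bottom strand there with its 3' end pointing downstream.
Taking the reverse complement of AGGTAGC gives GCTACCT, found at positions 153–159 on the template; the primer anneals here to the top strand with its 3' end pointing upstream.
The product is the template from position 111 through 159 (49 bp).

5'-TTACTGTATTTCCGATTCCCCAACTCGCTCAAACAATGGCACGCTACCT-3'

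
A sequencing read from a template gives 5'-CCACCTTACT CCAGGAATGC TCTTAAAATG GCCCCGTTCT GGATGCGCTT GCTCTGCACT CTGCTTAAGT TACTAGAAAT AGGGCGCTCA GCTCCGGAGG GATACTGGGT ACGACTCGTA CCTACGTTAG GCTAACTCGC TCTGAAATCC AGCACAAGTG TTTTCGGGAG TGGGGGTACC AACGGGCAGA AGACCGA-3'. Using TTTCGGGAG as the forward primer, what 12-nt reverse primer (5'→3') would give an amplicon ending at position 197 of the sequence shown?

The forward primer binds at positions 162–170; the product's 3' end on the top strand is position 197.
The reverse primer anneals to the top strand over positions 186–197, i.e. to GCAGAAGACCGA.
Its sequence written 5'→3' is the reverse complement: TCGGTCTTCTGC.

5'-TCGGTCTTCTGC-3'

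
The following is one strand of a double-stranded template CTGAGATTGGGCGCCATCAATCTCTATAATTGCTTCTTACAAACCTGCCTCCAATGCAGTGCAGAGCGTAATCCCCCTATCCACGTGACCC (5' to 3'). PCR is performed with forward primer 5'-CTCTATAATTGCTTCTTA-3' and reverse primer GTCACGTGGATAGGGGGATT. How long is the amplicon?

The forward primer matches the template at positions 22–39.
Reverse complement of the reverse primer: AATCCCCCTATCCACGTGAC. This occurs on the top strand at positions 70–89.
Amplicon spans positions 22–89: 68 bp.

68 bp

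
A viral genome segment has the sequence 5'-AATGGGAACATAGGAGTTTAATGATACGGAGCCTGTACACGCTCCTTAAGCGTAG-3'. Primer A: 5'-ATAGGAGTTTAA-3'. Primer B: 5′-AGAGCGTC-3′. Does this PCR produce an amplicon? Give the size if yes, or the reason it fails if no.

No product — primer B has no binding site in the template.

Primer B (AGAGCGTC) does not match the top strand, and its reverse complement GACGCTCT does not match either.
With no annealing site for primer B, no amplification occurs.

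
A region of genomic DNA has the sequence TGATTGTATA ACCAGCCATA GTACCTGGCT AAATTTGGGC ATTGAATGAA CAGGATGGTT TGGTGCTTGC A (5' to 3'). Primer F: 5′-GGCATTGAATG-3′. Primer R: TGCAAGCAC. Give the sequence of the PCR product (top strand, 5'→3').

Scanning the template, GGCATTGAATG occurs at positions 38–48; this primer anneals to the bottom strand there with its 3' end pointing downstream.
The reverse primer's reverse complement is GTGCTTGCA, which matches the template at positions 63–71.
The product is the template from position 38 through 71 (34 bp).

5'-GGCATTGAATGAACAGGATGGTTTGGTGCTTGCA-3'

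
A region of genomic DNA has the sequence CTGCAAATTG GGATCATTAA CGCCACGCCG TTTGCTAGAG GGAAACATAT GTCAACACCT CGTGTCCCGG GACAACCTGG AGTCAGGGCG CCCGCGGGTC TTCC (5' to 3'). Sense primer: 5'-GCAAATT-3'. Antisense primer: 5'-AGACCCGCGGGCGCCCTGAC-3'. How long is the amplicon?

Forward primer GCAAATT is found on the top strand at positions 3–9.
Taking the reverse complement of AGACCCGCGGGCGCCCTGAC gives GTCAGGGCGCCCGCGGGTCT, found at positions 82–101 on the template; the primer anneals here to the top strand with its 3' end pointing upstream.
Amplicon spans positions 3–101: 99 bp.

99 bp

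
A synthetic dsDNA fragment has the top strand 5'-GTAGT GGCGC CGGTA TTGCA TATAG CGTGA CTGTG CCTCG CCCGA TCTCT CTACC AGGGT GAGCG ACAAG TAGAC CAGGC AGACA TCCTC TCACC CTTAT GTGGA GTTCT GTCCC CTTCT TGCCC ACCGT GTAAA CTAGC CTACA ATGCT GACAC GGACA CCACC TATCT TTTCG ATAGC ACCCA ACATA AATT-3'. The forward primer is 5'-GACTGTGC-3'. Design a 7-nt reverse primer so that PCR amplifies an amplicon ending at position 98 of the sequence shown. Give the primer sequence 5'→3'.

5'-AAGGGTG-3'

The forward primer binds at positions 29–36; the product's 3' end on the top strand is position 98.
The reverse primer anneals to the top strand over positions 92–98, i.e. to CACCCTT.
Its sequence written 5'→3' is the reverse complement: AAGGGTG.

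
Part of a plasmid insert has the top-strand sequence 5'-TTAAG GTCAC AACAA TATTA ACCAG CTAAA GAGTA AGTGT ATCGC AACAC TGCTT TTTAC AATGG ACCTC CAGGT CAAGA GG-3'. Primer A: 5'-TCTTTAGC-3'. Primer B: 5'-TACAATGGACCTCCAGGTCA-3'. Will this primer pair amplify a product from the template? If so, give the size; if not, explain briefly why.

No product — the primers' 3' ends point away from each other.

Primer A (TCTTTAGC) has reverse complement GCTAAAGA, which matches the top strand at positions 25–32; primer A anneals to the top strand there with its 3' end pointing upstream toward position 25.
Primer B (TACAATGGACCTCCAGGTCA) matches the top strand directly at positions 58–77; it anneals to the bottom strand with its 3' end pointing downstream toward position 77.
The 3' ends diverge (primer A extends toward position 1, primer B toward position 82), so the primers never converge on a shared product.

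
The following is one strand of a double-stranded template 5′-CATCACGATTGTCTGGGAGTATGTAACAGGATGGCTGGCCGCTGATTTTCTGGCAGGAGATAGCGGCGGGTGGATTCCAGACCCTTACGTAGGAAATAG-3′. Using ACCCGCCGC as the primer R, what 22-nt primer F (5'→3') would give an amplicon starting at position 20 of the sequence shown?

5'-TATGTAACAGGATGGCTGGCCG-3'

The reverse primer's reverse complement GCGGCGGGT matches the template at positions 63–71; the product starts at position 20.
The forward primer is identical to the top strand over positions 20–41: TATGTAACAGGATGGCTGGCCG.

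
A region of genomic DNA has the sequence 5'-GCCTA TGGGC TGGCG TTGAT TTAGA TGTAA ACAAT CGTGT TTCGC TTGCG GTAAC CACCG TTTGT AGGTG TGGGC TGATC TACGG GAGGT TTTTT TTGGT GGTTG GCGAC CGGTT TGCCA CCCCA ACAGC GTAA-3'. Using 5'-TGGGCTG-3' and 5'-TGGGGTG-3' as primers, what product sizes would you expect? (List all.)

The forward primer TGGGCTG matches the top strand at positions 6–12, 71–77.
The reverse primer's reverse complement is CACCCCA, matching at positions 119–125.
Each forward site pairs with the reverse site to give a product ending at position 125: sizes 120, 55 bp.

120 bp, 55 bp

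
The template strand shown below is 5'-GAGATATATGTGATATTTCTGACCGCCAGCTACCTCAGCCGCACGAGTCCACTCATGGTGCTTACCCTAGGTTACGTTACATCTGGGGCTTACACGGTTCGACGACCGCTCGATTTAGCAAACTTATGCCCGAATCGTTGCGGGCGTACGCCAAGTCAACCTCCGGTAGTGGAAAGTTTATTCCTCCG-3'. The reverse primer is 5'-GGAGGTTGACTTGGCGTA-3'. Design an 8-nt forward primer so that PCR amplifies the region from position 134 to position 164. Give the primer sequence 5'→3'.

The reverse primer's reverse complement TACGCCAAGTCAACCTCC matches the template at positions 147–164; the product starts at position 134.
The forward primer is identical to the top strand over positions 134–141: ATCGTTGC.

5'-ATCGTTGC-3'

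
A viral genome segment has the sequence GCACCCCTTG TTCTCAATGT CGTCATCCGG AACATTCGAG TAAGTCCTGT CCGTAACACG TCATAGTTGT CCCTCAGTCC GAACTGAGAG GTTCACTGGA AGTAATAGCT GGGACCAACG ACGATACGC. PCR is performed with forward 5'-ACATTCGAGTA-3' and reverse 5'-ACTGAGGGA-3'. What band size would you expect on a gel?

The forward primer matches the template at positions 32–42.
The reverse primer's reverse complement is TCCCTCAGT, which matches the template at positions 70–78.
Product length = (reverse-primer end) − (forward-primer start) + 1 = 78 − 32 + 1 = 47 bp.

47 bp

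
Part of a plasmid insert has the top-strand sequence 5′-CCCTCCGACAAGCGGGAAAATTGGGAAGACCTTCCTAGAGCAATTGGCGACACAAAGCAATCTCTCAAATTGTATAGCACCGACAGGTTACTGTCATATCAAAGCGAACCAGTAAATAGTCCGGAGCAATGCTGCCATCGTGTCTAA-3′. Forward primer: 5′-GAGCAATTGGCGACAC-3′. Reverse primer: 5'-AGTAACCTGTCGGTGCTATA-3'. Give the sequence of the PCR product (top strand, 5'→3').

5'-GAGCAATTGGCGACACAAAGCAATCTCTCAAATTGTATAGCACCGACAGGTTACT-3'

Scanning the template, GAGCAATTGGCGACAC occurs at positions 38–53; this primer anneals to the bottom strand there with its 3' end pointing downstream.
The reverse primer's reverse complement is TATAGCACCGACAGGTTACT, which matches the template at positions 73–92.
The product is the template from position 38 through 92 (55 bp).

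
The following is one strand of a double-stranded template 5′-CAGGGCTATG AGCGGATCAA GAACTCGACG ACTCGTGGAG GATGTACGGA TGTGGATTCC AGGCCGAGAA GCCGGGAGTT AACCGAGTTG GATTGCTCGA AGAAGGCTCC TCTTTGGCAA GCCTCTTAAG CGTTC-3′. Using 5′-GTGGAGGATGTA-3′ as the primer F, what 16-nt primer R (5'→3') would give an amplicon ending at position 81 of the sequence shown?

5'-TAACTCCCGGCTTCTC-3'

The forward primer binds at positions 35–46; the product's 3' end on the top strand is position 81.
The reverse primer anneals to the top strand over positions 66–81, i.e. to GAGAAGCCGGGAGTTA.
Its sequence written 5'→3' is the reverse complement: TAACTCCCGGCTTCTC.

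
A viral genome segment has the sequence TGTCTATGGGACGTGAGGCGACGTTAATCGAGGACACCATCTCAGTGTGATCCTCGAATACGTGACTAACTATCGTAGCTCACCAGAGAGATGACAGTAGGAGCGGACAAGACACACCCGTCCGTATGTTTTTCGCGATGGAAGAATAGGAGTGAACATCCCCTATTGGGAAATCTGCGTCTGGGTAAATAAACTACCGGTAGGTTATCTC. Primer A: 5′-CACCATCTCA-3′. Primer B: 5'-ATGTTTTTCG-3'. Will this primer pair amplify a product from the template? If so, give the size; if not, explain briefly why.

No product — both primers anneal to the same strand and extend in the same direction.

Primer A (CACCATCTCA) matches the top strand at positions 35–44 (3' end points downstream).
Primer B (ATGTTTTTCG) also matches the top strand directly, at positions 126–135 — its reverse complement CGAAAAACAT is not present.
Both primers anneal to the bottom strand with 3' ends pointing the same way, so neither can prime synthesis back toward the other.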